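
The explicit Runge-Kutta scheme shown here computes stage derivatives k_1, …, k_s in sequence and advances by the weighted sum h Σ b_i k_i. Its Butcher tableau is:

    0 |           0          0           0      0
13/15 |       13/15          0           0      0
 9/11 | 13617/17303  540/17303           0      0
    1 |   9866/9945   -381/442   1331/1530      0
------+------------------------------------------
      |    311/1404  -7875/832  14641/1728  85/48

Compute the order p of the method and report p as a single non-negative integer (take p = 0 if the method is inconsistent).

4

b = (311/1404, -7875/832, 14641/1728, 85/48)
c = (0, 13/15, 9/11, 1)
Ac = (0, 0, 36/1331, -3/85)
Σ b_i: 311/1404·1 + (-7875/832)·1 + 14641/1728·1 + 85/48·1 = 1 ✓
b·c: (-7875/832)·13/15 + 14641/1728·9/11 + 85/48·1 = 1/2 ✓
b·c²: (-7875/832)·169/225 + 14641/1728·81/121 + 85/48·1 = 1/3 ✓
b·Ac: 14641/1728·36/1331 + 85/48·(-3/85) = 1/6 ✓
b·c³: (-7875/832)·2197/3375 + 14641/1728·729/1331 + 85/48·1 = 1/4 ✓
b·(c∘Ac): 14641/1728·324/14641 + 85/48·(-3/85) = 1/8 ✓
b·Ac²: 14641/1728·156/6655 + 85/48·(-83/1275) = 1/12 ✓
b·A²c: 85/48·2/85 = 1/24 ✓; 4 stages ⇒ order 4.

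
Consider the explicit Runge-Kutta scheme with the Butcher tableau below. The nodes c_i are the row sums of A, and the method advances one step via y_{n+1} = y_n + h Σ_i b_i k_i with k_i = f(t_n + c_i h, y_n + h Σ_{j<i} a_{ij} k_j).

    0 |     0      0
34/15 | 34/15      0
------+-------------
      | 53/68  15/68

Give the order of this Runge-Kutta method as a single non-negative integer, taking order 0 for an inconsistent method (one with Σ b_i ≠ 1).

b = (53/68, 15/68)
c = (0, 34/15)
Σ b_i: 53/68·1 + 15/68·1 = 1 ✓
b·c: 15/68·34/15 = 1/2 ✓; 2 stages ⇒ order 2.

2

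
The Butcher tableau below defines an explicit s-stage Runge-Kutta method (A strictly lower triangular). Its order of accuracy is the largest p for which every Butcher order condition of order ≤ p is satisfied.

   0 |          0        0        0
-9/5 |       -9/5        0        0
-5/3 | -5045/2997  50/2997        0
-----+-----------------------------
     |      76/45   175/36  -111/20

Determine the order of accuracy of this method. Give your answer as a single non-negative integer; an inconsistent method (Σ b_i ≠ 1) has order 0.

b = (76/45, 175/36, -111/20)
c = (0, -9/5, -5/3)
Ac = (0, 0, -10/333)
Σ b_i: 76/45·1 + 175/36·1 + (-111/20)·1 = 1 ✓
b·c: 175/36·(-9/5) + (-111/20)·(-5/3) = 1/2 ✓
b·c²: 175/36·81/25 + (-111/20)·25/9 = 1/3 ✓
b·Ac: (-111/20)·(-10/333) = 1/6 ✓; 3 stages ⇒ order 3.

3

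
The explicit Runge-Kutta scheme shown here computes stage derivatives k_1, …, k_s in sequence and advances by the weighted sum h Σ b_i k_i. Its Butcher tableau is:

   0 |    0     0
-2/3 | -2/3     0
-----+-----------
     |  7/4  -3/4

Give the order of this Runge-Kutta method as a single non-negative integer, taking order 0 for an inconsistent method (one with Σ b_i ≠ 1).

b = (7/4, -3/4)
c = (0, -2/3)
Σ b_i: 7/4·1 + (-3/4)·1 = 1 ✓
b·c: (-3/4)·(-2/3) = 1/2 ✓; 2 stages ⇒ order 2.

2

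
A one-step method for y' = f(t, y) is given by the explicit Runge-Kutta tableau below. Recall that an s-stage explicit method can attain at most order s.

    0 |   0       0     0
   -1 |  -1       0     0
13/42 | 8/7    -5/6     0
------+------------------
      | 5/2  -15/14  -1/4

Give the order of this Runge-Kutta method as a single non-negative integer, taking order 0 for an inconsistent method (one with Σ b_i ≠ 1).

0

b = (5/2, -15/14, -1/4)
c = (0, -1, 13/42)
Ac = (0, 0, 5/6)
Σ b_i: 5/2·1 + (-15/14)·1 + (-1/4)·1 = 33/28 ≠ 1 ⇒ order 0.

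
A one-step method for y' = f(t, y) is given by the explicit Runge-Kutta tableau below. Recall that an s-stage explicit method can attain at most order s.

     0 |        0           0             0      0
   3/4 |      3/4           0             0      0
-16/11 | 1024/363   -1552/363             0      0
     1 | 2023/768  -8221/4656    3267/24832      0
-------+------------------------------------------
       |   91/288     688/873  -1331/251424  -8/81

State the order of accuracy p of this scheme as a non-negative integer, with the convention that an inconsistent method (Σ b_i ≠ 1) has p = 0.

4

b = (91/288, 688/873, -1331/251424, -8/81)
c = (0, 3/4, -16/11, 1)
Ac = (0, 0, -388/121, -97/64)
Σ b_i: 91/288·1 + 688/873·1 + (-1331/251424)·1 + (-8/81)·1 = 1 ✓
b·c: 688/873·3/4 + (-1331/251424)·(-16/11) + (-8/81)·1 = 1/2 ✓
b·c²: 688/873·9/16 + (-1331/251424)·256/121 + (-8/81)·1 = 1/3 ✓
b·Ac: (-1331/251424)·(-388/121) + (-8/81)·(-97/64) = 1/6 ✓
b·c³: 688/873·27/64 + (-1331/251424)·(-4096/1331) + (-8/81)·1 = 1/4 ✓
b·(c∘Ac): (-1331/251424)·6208/1331 + (-8/81)·(-97/64) = 1/8 ✓
b·Ac²: (-1331/251424)·(-291/121) + (-8/81)·(-183/256) = 1/12 ✓
b·A²c: (-8/81)·(-27/64) = 1/24 ✓; 4 stages ⇒ order 4.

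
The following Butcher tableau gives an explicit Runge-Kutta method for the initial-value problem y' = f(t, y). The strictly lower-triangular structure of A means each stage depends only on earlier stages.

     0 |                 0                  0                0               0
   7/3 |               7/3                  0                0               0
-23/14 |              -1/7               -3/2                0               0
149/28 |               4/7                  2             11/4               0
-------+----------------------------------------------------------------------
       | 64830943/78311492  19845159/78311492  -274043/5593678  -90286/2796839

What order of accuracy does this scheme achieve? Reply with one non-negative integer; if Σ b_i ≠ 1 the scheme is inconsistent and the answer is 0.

3

b = (64830943/78311492, 19845159/78311492, -274043/5593678, -90286/2796839)
c = (0, 7/3, -23/14, 149/28)
Ac = (0, 0, -7/2, 25/168)
Σ b_i: 64830943/78311492·1 + 19845159/78311492·1 + (-274043/5593678)·1 + (-90286/2796839)·1 = 1 ✓
b·c: 19845159/78311492·7/3 + (-274043/5593678)·(-23/14) + (-90286/2796839)·149/28 = 1/2 ✓
b·c²: 19845159/78311492·49/9 + (-274043/5593678)·529/196 + (-90286/2796839)·22201/784 = 1/3 ✓
b·Ac: (-274043/5593678)·(-7/2) + (-90286/2796839)·25/168 = 1/6 ✓
b·c³: 19845159/78311492·343/27 + (-274043/5593678)·(-12167/2744) + (-90286/2796839)·3307949/21952 = -56360863991/39468991968 ≠ 1/4 ⇒ order 3.
b·(c∘Ac): (-274043/5593678)·23/4 + (-90286/2796839)·3725/4704 = -288748063/939737904 ≠ 1/8
b·Ac²: (-274043/5593678)·(-49/6) + (-90286/2796839)·129203/7056 = -269249653/1409606856 ≠ 1/12
b·A²c: (-90286/2796839)·(-77/8) = 3476011/11187356 ≠ 1/24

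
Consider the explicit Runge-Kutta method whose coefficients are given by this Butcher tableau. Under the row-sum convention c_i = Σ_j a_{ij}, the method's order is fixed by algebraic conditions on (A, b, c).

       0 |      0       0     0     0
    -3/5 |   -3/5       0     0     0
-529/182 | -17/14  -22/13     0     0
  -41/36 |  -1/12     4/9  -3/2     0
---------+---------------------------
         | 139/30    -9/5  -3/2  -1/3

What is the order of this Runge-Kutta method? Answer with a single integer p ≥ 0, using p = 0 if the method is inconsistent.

1

b = (139/30, -9/5, -3/2, -1/3)
c = (0, -3/5, -529/182, -41/36)
Ac = (0, 0, 66/65, 22349/5460)
Σ b_i: 139/30·1 + (-9/5)·1 + (-3/2)·1 + (-1/3)·1 = 1 ✓
b·c: (-9/5)·(-3/5) + (-3/2)·(-529/182) + (-1/3)·(-41/36) = 357464/61425 ≠ 1/2 ⇒ order 1.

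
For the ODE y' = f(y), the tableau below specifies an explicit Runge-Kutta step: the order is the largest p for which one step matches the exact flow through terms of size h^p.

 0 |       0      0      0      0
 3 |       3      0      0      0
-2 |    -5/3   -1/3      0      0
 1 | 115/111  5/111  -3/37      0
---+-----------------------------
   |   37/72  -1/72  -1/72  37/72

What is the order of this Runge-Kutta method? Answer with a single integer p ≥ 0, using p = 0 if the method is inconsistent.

4

b = (37/72, -1/72, -1/72, 37/72)
c = (0, 3, -2, 1)
Ac = (0, 0, -1, 11/37)
Σ b_i: 37/72·1 + (-1/72)·1 + (-1/72)·1 + 37/72·1 = 1 ✓
b·c: (-1/72)·3 + (-1/72)·(-2) + 37/72·1 = 1/2 ✓
b·c²: (-1/72)·9 + (-1/72)·4 + 37/72·1 = 1/3 ✓
b·Ac: (-1/72)·(-1) + 37/72·11/37 = 1/6 ✓
b·c³: (-1/72)·27 + (-1/72)·(-8) + 37/72·1 = 1/4 ✓
b·(c∘Ac): (-1/72)·2 + 37/72·11/37 = 1/8 ✓
b·Ac²: (-1/72)·(-3) + 37/72·3/37 = 1/12 ✓
b·A²c: 37/72·3/37 = 1/24 ✓; 4 stages ⇒ order 4.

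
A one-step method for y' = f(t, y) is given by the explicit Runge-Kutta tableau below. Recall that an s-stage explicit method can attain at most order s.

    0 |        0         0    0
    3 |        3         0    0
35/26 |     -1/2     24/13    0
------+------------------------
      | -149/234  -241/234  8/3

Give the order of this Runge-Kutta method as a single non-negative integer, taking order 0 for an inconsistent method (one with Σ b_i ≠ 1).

b = (-149/234, -241/234, 8/3)
c = (0, 3, 35/26)
Ac = (0, 0, 72/13)
Σ b_i: (-149/234)·1 + (-241/234)·1 + 8/3·1 = 1 ✓
b·c: (-241/234)·3 + 8/3·35/26 = 1/2 ✓
b·c²: (-241/234)·9 + 8/3·1225/676 = -4499/1014 ≠ 1/3 ⇒ order 2.
b·Ac: 8/3·72/13 = 192/13 ≠ 1/6

2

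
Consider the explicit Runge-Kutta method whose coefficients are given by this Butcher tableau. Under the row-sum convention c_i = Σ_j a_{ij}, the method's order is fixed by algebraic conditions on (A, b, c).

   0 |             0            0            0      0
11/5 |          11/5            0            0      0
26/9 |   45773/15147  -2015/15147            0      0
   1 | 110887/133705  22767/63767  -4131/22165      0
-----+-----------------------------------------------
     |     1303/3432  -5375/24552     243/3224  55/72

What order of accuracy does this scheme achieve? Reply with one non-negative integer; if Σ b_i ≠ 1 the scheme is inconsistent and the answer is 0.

4

b = (1303/3432, -5375/24552, 243/3224, 55/72)
c = (0, 11/5, 26/9, 1)
Ac = (0, 0, -403/1377, 21/85)
Σ b_i: 1303/3432·1 + (-5375/24552)·1 + 243/3224·1 + 55/72·1 = 1 ✓
b·c: (-5375/24552)·11/5 + 243/3224·26/9 + 55/72·1 = 1/2 ✓
b·c²: (-5375/24552)·121/25 + 243/3224·676/81 + 55/72·1 = 1/3 ✓
b·Ac: 243/3224·(-403/1377) + 55/72·21/85 = 1/6 ✓
b·c³: (-5375/24552)·1331/125 + 243/3224·17576/729 + 55/72·1 = 1/4 ✓
b·(c∘Ac): 243/3224·(-10478/12393) + 55/72·21/85 = 1/8 ✓
b·Ac²: 243/3224·(-4433/6885) + 55/72·807/4675 = 1/12 ✓
b·A²c: 55/72·3/55 = 1/24 ✓; 4 stages ⇒ order 4.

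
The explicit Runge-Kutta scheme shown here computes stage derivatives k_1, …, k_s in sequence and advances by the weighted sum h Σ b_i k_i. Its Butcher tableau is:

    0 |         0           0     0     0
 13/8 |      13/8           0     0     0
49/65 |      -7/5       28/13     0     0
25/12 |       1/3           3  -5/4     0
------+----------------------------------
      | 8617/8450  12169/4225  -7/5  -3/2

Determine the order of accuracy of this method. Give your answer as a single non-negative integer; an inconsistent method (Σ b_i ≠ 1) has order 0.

b = (8617/8450, 12169/4225, -7/5, -3/2)
c = (0, 13/8, 49/65, 25/12)
Ac = (0, 0, 7/2, 409/104)
Σ b_i: 8617/8450·1 + 12169/4225·1 + (-7/5)·1 + (-3/2)·1 = 1 ✓
b·c: 12169/4225·13/8 + (-7/5)·49/65 + (-3/2)·25/12 = 1/2 ✓
b·c²: 12169/4225·169/64 + (-7/5)·2401/4225 + (-3/2)·625/144 = 1215221/4056000 ≠ 1/3 ⇒ order 2.
b·Ac: (-7/5)·7/2 + (-3/2)·409/104 = -11231/1040 ≠ 1/6

2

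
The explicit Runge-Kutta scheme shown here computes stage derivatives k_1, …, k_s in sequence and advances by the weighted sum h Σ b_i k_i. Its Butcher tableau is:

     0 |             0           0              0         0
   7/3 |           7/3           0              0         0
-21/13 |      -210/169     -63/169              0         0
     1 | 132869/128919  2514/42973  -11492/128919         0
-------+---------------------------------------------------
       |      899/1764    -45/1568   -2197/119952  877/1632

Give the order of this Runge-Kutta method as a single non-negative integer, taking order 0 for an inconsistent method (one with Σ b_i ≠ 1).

4

b = (899/1764, -45/1568, -2197/119952, 877/1632)
c = (0, 7/3, -21/13, 1)
Ac = (0, 0, -147/169, 246/877)
Σ b_i: 899/1764·1 + (-45/1568)·1 + (-2197/119952)·1 + 877/1632·1 = 1 ✓
b·c: (-45/1568)·7/3 + (-2197/119952)·(-21/13) + 877/1632·1 = 1/2 ✓
b·c²: (-45/1568)·49/9 + (-2197/119952)·441/169 + 877/1632·1 = 1/3 ✓
b·Ac: (-2197/119952)·(-147/169) + 877/1632·246/877 = 1/6 ✓
b·c³: (-45/1568)·343/27 + (-2197/119952)·(-9261/2197) + 877/1632·1 = 1/4 ✓
b·(c∘Ac): (-2197/119952)·3087/2197 + 877/1632·246/877 = 1/8 ✓
b·Ac²: (-2197/119952)·(-343/169) + 877/1632·226/2631 = 1/12 ✓
b·A²c: 877/1632·68/877 = 1/24 ✓; 4 stages ⇒ order 4.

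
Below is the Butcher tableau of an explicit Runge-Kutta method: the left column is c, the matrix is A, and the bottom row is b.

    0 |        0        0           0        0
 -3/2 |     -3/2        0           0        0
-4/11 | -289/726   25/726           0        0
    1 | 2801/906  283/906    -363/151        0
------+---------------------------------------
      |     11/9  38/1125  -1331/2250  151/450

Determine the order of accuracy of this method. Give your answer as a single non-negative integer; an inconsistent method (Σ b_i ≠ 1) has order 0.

b = (11/9, 38/1125, -1331/2250, 151/450)
c = (0, -3/2, -4/11, 1)
Ac = (0, 0, -25/484, 245/604)
Σ b_i: 11/9·1 + 38/1125·1 + (-1331/2250)·1 + 151/450·1 = 1 ✓
b·c: 38/1125·(-3/2) + (-1331/2250)·(-4/11) + 151/450·1 = 1/2 ✓
b·c²: 38/1125·9/4 + (-1331/2250)·16/121 + 151/450·1 = 1/3 ✓
b·Ac: (-1331/2250)·(-25/484) + 151/450·245/604 = 1/6 ✓
b·c³: 38/1125·(-27/8) + (-1331/2250)·(-64/1331) + 151/450·1 = 1/4 ✓
b·(c∘Ac): (-1331/2250)·25/1331 + 151/450·245/604 = 1/8 ✓
b·Ac²: (-1331/2250)·75/968 + 151/450·465/1208 = 1/12 ✓
b·A²c: 151/450·75/604 = 1/24 ✓; 4 stages ⇒ order 4.

4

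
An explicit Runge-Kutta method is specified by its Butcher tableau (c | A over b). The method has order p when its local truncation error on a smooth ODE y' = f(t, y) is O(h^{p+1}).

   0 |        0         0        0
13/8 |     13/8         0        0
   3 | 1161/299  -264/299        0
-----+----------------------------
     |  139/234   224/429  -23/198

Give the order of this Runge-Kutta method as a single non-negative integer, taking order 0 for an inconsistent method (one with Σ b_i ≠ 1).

3

b = (139/234, 224/429, -23/198)
c = (0, 13/8, 3)
Ac = (0, 0, -33/23)
Σ b_i: 139/234·1 + 224/429·1 + (-23/198)·1 = 1 ✓
b·c: 224/429·13/8 + (-23/198)·3 = 1/2 ✓
b·c²: 224/429·169/64 + (-23/198)·9 = 1/3 ✓
b·Ac: (-23/198)·(-33/23) = 1/6 ✓; 3 stages ⇒ order 3.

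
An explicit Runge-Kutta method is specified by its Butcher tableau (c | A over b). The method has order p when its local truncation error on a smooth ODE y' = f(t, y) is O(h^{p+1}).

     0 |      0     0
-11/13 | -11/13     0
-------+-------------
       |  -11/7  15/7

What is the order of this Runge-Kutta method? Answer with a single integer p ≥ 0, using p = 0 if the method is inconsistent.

b = (-11/7, 15/7)
c = (0, -11/13)
Σ b_i: (-11/7)·1 + 15/7·1 = 4/7 ≠ 1 ⇒ order 0.

0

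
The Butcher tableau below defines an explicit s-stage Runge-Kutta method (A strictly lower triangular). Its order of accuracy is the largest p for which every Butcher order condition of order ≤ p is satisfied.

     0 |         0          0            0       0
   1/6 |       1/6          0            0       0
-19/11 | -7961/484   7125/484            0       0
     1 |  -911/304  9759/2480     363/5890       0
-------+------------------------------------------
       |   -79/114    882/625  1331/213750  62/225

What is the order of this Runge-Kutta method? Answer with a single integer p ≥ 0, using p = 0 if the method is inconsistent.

b = (-79/114, 882/625, 1331/213750, 62/225)
c = (0, 1/6, -19/11, 1)
Ac = (0, 0, 2375/968, 545/992)
Σ b_i: (-79/114)·1 + 882/625·1 + 1331/213750·1 + 62/225·1 = 1 ✓
b·c: 882/625·1/6 + 1331/213750·(-19/11) + 62/225·1 = 1/2 ✓
b·c²: 882/625·1/36 + 1331/213750·361/121 + 62/225·1 = 1/3 ✓
b·Ac: 1331/213750·2375/968 + 62/225·545/992 = 1/6 ✓
b·c³: 882/625·1/216 + 1331/213750·(-6859/1331) + 62/225·1 = 1/4 ✓
b·(c∘Ac): 1331/213750·(-45125/10648) + 62/225·545/992 = 1/8 ✓
b·Ac²: 1331/213750·2375/5808 + 62/225·1745/5952 = 1/12 ✓
b·A²c: 62/225·75/496 = 1/24 ✓; 4 stages ⇒ order 4.

4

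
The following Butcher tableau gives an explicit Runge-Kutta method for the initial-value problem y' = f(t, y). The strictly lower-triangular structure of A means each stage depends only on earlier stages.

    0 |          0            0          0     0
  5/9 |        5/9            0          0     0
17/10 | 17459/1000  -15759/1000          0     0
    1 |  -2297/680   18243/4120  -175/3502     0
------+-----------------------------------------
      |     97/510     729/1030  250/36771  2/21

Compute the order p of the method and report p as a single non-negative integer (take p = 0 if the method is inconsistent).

4

b = (97/510, 729/1030, 250/36771, 2/21)
c = (0, 5/9, 17/10, 1)
Ac = (0, 0, -1751/200, 19/8)
Σ b_i: 97/510·1 + 729/1030·1 + 250/36771·1 + 2/21·1 = 1 ✓
b·c: 729/1030·5/9 + 250/36771·17/10 + 2/21·1 = 1/2 ✓
b·c²: 729/1030·25/81 + 250/36771·289/100 + 2/21·1 = 1/3 ✓
b·Ac: 250/36771·(-1751/200) + 2/21·19/8 = 1/6 ✓
b·c³: 729/1030·125/729 + 250/36771·4913/1000 + 2/21·1 = 1/4 ✓
b·(c∘Ac): 250/36771·(-29767/2000) + 2/21·19/8 = 1/8 ✓
b·Ac²: 250/36771·(-1751/360) + 2/21·11/9 = 1/12 ✓
b·A²c: 2/21·7/16 = 1/24 ✓; 4 stages ⇒ order 4.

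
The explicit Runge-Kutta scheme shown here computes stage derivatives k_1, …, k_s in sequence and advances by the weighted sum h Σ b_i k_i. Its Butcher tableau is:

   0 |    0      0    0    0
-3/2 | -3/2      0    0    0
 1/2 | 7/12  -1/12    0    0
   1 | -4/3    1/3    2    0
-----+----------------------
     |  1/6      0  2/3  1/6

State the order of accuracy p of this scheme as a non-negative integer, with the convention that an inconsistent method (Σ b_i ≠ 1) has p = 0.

b = (1/6, 0, 2/3, 1/6)
c = (0, -3/2, 1/2, 1)
Ac = (0, 0, 1/8, 1/2)
Σ b_i: 1/6·1 + 2/3·1 + 1/6·1 = 1 ✓
b·c: 2/3·1/2 + 1/6·1 = 1/2 ✓
b·c²: 2/3·1/4 + 1/6·1 = 1/3 ✓
b·Ac: 2/3·1/8 + 1/6·1/2 = 1/6 ✓
b·c³: 2/3·1/8 + 1/6·1 = 1/4 ✓
b·(c∘Ac): 2/3·1/16 + 1/6·1/2 = 1/8 ✓
b·Ac²: 2/3·(-3/16) + 1/6·5/4 = 1/12 ✓
b·A²c: 1/6·1/4 = 1/24 ✓; 4 stages ⇒ order 4.

4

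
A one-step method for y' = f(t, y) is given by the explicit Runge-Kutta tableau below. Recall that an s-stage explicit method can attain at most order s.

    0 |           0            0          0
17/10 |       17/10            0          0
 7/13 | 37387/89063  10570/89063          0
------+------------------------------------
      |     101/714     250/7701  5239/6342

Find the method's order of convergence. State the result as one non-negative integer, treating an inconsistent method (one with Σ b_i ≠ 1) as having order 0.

3

b = (101/714, 250/7701, 5239/6342)
c = (0, 17/10, 7/13)
Ac = (0, 0, 1057/5239)
Σ b_i: 101/714·1 + 250/7701·1 + 5239/6342·1 = 1 ✓
b·c: 250/7701·17/10 + 5239/6342·7/13 = 1/2 ✓
b·c²: 250/7701·289/100 + 5239/6342·49/169 = 1/3 ✓
b·Ac: 5239/6342·1057/5239 = 1/6 ✓; 3 stages ⇒ order 3.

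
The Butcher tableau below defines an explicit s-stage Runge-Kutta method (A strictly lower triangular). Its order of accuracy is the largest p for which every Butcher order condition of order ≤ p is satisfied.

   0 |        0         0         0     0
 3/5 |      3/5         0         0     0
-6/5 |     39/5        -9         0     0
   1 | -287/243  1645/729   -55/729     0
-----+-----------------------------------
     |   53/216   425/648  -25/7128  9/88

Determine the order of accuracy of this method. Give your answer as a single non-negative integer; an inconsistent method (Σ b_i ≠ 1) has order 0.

4

b = (53/216, 425/648, -25/7128, 9/88)
c = (0, 3/5, -6/5, 1)
Ac = (0, 0, -27/5, 13/9)
Σ b_i: 53/216·1 + 425/648·1 + (-25/7128)·1 + 9/88·1 = 1 ✓
b·c: 425/648·3/5 + (-25/7128)·(-6/5) + 9/88·1 = 1/2 ✓
b·c²: 425/648·9/25 + (-25/7128)·36/25 + 9/88·1 = 1/3 ✓
b·Ac: (-25/7128)·(-27/5) + 9/88·13/9 = 1/6 ✓
b·c³: 425/648·27/125 + (-25/7128)·(-216/125) + 9/88·1 = 1/4 ✓
b·(c∘Ac): (-25/7128)·162/25 + 9/88·13/9 = 1/8 ✓
b·Ac²: (-25/7128)·(-81/25) + 9/88·19/27 = 1/12 ✓
b·A²c: 9/88·11/27 = 1/24 ✓; 4 stages ⇒ order 4.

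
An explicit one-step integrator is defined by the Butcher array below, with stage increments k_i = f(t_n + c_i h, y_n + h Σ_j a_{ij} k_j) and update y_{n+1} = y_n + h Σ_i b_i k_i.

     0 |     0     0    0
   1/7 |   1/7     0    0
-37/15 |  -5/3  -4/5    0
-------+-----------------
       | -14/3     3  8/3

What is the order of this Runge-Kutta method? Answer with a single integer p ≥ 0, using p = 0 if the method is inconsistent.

b = (-14/3, 3, 8/3)
c = (0, 1/7, -37/15)
Ac = (0, 0, -4/35)
Σ b_i: (-14/3)·1 + 3·1 + 8/3·1 = 1 ✓
b·c: 3·1/7 + 8/3·(-37/15) = -1937/315 ≠ 1/2 ⇒ order 1.

1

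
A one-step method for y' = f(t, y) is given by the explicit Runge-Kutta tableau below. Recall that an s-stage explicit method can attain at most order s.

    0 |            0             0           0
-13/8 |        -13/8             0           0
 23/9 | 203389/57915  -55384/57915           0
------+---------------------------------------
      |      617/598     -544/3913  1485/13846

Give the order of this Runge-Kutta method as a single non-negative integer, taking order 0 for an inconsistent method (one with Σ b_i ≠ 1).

b = (617/598, -544/3913, 1485/13846)
c = (0, -13/8, 23/9)
Ac = (0, 0, 6923/4455)
Σ b_i: 617/598·1 + (-544/3913)·1 + 1485/13846·1 = 1 ✓
b·c: (-544/3913)·(-13/8) + 1485/13846·23/9 = 1/2 ✓
b·c²: (-544/3913)·169/64 + 1485/13846·529/81 = 1/3 ✓
b·Ac: 1485/13846·6923/4455 = 1/6 ✓; 3 stages ⇒ order 3.

3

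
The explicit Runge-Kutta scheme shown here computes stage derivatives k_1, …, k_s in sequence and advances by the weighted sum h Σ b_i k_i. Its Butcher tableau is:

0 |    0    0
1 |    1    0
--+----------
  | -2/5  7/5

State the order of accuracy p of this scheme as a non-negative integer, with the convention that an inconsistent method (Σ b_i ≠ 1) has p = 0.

b = (-2/5, 7/5)
c = (0, 1)
Σ b_i: (-2/5)·1 + 7/5·1 = 1 ✓
b·c: 7/5·1 = 7/5 ≠ 1/2 ⇒ order 1.

1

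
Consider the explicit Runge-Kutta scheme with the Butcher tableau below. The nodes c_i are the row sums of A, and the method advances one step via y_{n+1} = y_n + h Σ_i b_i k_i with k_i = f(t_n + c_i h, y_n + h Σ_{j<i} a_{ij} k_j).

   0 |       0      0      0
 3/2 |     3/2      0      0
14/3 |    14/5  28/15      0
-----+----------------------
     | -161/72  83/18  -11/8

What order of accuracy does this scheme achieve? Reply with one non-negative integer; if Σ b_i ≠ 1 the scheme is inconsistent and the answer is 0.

2

b = (-161/72, 83/18, -11/8)
c = (0, 3/2, 14/3)
Ac = (0, 0, 14/5)
Σ b_i: (-161/72)·1 + 83/18·1 + (-11/8)·1 = 1 ✓
b·c: 83/18·3/2 + (-11/8)·14/3 = 1/2 ✓
b·c²: 83/18·9/4 + (-11/8)·196/9 = -1409/72 ≠ 1/3 ⇒ order 2.
b·Ac: (-11/8)·14/5 = -77/20 ≠ 1/6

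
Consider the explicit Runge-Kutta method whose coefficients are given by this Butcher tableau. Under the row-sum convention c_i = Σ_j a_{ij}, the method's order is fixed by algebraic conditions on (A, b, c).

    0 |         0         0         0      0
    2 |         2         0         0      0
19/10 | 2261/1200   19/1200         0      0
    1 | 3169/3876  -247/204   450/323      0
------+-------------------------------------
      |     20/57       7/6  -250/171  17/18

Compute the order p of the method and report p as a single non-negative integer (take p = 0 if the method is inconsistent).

4

b = (20/57, 7/6, -250/171, 17/18)
c = (0, 2, 19/10, 1)
Ac = (0, 0, 19/600, 23/102)
Σ b_i: 20/57·1 + 7/6·1 + (-250/171)·1 + 17/18·1 = 1 ✓
b·c: 7/6·2 + (-250/171)·19/10 + 17/18·1 = 1/2 ✓
b·c²: 7/6·4 + (-250/171)·361/100 + 17/18·1 = 1/3 ✓
b·Ac: (-250/171)·19/600 + 17/18·23/102 = 1/6 ✓
b·c³: 7/6·8 + (-250/171)·6859/1000 + 17/18·1 = 1/4 ✓
b·(c∘Ac): (-250/171)·361/6000 + 17/18·23/102 = 1/8 ✓
b·Ac²: (-250/171)·19/300 + 17/18·19/102 = 1/12 ✓
b·A²c: 17/18·3/68 = 1/24 ✓; 4 stages ⇒ order 4.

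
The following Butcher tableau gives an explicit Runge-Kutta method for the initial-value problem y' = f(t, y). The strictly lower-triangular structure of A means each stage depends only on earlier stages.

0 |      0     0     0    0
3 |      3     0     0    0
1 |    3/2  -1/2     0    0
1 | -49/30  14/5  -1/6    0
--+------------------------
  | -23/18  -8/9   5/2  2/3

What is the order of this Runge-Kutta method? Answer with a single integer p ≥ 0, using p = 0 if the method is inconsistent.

2

b = (-23/18, -8/9, 5/2, 2/3)
c = (0, 3, 1, 1)
Ac = (0, 0, -3/2, 247/30)
Σ b_i: (-23/18)·1 + (-8/9)·1 + 5/2·1 + 2/3·1 = 1 ✓
b·c: (-8/9)·3 + 5/2·1 + 2/3·1 = 1/2 ✓
b·c²: (-8/9)·9 + 5/2·1 + 2/3·1 = -29/6 ≠ 1/3 ⇒ order 2.
b·Ac: 5/2·(-3/2) + 2/3·247/30 = 313/180 ≠ 1/6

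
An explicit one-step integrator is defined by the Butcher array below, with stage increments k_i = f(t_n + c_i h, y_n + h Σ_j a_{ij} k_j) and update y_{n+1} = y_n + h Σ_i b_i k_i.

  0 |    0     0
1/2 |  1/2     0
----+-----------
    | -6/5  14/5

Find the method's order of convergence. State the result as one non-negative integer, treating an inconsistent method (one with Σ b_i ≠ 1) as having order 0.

0

b = (-6/5, 14/5)
c = (0, 1/2)
Σ b_i: (-6/5)·1 + 14/5·1 = 8/5 ≠ 1 ⇒ order 0.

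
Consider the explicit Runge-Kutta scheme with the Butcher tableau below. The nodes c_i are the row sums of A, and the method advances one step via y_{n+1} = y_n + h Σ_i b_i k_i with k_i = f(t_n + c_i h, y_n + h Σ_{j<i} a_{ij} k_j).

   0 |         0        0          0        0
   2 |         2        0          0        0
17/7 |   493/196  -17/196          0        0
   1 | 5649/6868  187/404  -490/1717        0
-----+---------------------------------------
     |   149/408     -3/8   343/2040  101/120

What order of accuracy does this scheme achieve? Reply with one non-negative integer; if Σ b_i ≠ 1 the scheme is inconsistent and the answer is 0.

b = (149/408, -3/8, 343/2040, 101/120)
c = (0, 2, 17/7, 1)
Ac = (0, 0, -17/98, 47/202)
Σ b_i: 149/408·1 + (-3/8)·1 + 343/2040·1 + 101/120·1 = 1 ✓
b·c: (-3/8)·2 + 343/2040·17/7 + 101/120·1 = 1/2 ✓
b·c²: (-3/8)·4 + 343/2040·289/49 + 101/120·1 = 1/3 ✓
b·Ac: 343/2040·(-17/98) + 101/120·47/202 = 1/6 ✓
b·c³: (-3/8)·8 + 343/2040·4913/343 + 101/120·1 = 1/4 ✓
b·(c∘Ac): 343/2040·(-289/686) + 101/120·47/202 = 1/8 ✓
b·Ac²: 343/2040·(-17/49) + 101/120·17/101 = 1/12 ✓
b·A²c: 101/120·5/101 = 1/24 ✓; 4 stages ⇒ order 4.

4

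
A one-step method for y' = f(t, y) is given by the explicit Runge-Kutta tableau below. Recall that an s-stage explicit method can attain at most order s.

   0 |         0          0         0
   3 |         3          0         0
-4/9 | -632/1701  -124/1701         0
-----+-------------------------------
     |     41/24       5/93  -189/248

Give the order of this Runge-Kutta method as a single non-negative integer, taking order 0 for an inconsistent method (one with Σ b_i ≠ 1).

3

b = (41/24, 5/93, -189/248)
c = (0, 3, -4/9)
Ac = (0, 0, -124/567)
Σ b_i: 41/24·1 + 5/93·1 + (-189/248)·1 = 1 ✓
b·c: 5/93·3 + (-189/248)·(-4/9) = 1/2 ✓
b·c²: 5/93·9 + (-189/248)·16/81 = 1/3 ✓
b·Ac: (-189/248)·(-124/567) = 1/6 ✓; 3 stages ⇒ order 3.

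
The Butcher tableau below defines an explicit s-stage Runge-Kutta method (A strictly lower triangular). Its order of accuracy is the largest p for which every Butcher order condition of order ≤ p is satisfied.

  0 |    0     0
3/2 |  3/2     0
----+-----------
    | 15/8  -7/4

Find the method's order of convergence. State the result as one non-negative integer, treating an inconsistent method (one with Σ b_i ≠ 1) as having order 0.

b = (15/8, -7/4)
c = (0, 3/2)
Σ b_i: 15/8·1 + (-7/4)·1 = 1/8 ≠ 1 ⇒ order 0.

0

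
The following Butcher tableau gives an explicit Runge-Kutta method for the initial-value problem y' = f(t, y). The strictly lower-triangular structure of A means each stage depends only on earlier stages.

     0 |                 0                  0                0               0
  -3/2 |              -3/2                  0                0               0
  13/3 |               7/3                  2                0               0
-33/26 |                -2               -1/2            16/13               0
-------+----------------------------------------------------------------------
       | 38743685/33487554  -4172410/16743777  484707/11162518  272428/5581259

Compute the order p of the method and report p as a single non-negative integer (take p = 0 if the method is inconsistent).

b = (38743685/33487554, -4172410/16743777, 484707/11162518, 272428/5581259)
c = (0, -3/2, 13/3, -33/26)
Ac = (0, 0, -3, 73/12)
Σ b_i: 38743685/33487554·1 + (-4172410/16743777)·1 + 484707/11162518·1 + 272428/5581259·1 = 1 ✓
b·c: (-4172410/16743777)·(-3/2) + 484707/11162518·13/3 + 272428/5581259·(-33/26) = 1/2 ✓
b·c²: (-4172410/16743777)·9/4 + 484707/11162518·169/9 + 272428/5581259·1089/676 = 1/3 ✓
b·Ac: 484707/11162518·(-3) + 272428/5581259·73/12 = 1/6 ✓
b·c³: (-4172410/16743777)·(-27/8) + 484707/11162518·2197/27 + 272428/5581259·(-35937/17576) = 858863945/200925324 ≠ 1/4 ⇒ order 3.
b·(c∘Ac): 484707/11162518·(-13) + 272428/5581259·(-803/104) = -5254054/5581259 ≠ 1/8
b·Ac²: 484707/11162518·9/2 + 272428/5581259·1583/72 = 254888029/200925324 ≠ 1/12
b·A²c: 272428/5581259·(-48/13) = -1005888/5581259 ≠ 1/24

3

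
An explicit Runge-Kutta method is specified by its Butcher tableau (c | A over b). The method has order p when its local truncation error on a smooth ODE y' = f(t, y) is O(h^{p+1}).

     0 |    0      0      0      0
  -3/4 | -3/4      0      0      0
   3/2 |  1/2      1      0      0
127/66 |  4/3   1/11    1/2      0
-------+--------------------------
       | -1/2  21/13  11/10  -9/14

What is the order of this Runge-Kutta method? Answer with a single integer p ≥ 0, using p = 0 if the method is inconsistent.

0

b = (-1/2, 21/13, 11/10, -9/14)
c = (0, -3/4, 3/2, 127/66)
Ac = (0, 0, -3/4, 15/22)
Σ b_i: (-1/2)·1 + 21/13·1 + 11/10·1 + (-9/14)·1 = 1431/910 ≠ 1 ⇒ order 0.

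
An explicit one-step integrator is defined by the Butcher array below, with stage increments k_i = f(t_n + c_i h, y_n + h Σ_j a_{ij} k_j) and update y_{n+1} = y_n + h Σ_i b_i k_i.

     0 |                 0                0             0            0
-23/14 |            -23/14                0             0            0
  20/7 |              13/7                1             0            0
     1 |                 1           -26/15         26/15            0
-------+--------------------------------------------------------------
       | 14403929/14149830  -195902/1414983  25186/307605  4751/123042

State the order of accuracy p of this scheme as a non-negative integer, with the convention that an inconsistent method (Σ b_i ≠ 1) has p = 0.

b = (14403929/14149830, -195902/1414983, 25186/307605, 4751/123042)
c = (0, -23/14, 20/7, 1)
Ac = (0, 0, -23/14, 39/5)
Σ b_i: 14403929/14149830·1 + (-195902/1414983)·1 + 25186/307605·1 + 4751/123042·1 = 1 ✓
b·c: (-195902/1414983)·(-23/14) + 25186/307605·20/7 + 4751/123042·1 = 1/2 ✓
b·c²: (-195902/1414983)·529/196 + 25186/307605·400/49 + 4751/123042·1 = 1/3 ✓
b·Ac: 25186/307605·(-23/14) + 4751/123042·39/5 = 1/6 ✓
b·c³: (-195902/1414983)·(-12167/2744) + 25186/307605·8000/343 + 4751/123042·1 = 1471195/574196 ≠ 1/4 ⇒ order 3.
b·(c∘Ac): 25186/307605·(-230/49) + 4751/123042·39/5 = -51151/615210 ≠ 1/8
b·Ac²: 25186/307605·529/196 + 4751/123042·663/70 = 1010651/1722588 ≠ 1/12
b·A²c: 4751/123042·(-299/105) = -1420549/12919410 ≠ 1/24

3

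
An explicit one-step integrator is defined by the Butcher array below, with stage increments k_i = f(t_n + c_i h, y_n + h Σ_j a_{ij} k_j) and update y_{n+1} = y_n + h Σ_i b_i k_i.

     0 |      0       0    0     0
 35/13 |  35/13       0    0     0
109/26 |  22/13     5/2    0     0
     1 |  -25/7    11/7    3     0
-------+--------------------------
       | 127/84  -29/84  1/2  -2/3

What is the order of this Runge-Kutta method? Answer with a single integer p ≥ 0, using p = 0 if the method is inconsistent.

b = (127/84, -29/84, 1/2, -2/3)
c = (0, 35/13, 109/26, 1)
Ac = (0, 0, 175/26, 437/26)
Σ b_i: 127/84·1 + (-29/84)·1 + 1/2·1 + (-2/3)·1 = 1 ✓
b·c: (-29/84)·35/13 + 1/2·109/26 + (-2/3)·1 = 1/2 ✓
b·c²: (-29/84)·1225/169 + 1/2·11881/676 + (-2/3)·1 = 1753/312 ≠ 1/3 ⇒ order 2.
b·Ac: 1/2·175/26 + (-2/3)·437/26 = -1223/156 ≠ 1/6

2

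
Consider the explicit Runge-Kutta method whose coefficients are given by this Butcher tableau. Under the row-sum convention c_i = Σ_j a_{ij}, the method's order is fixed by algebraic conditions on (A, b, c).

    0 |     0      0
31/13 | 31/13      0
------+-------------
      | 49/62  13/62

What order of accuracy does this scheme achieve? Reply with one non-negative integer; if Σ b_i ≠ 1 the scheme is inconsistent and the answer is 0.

b = (49/62, 13/62)
c = (0, 31/13)
Σ b_i: 49/62·1 + 13/62·1 = 1 ✓
b·c: 13/62·31/13 = 1/2 ✓; 2 stages ⇒ order 2.

2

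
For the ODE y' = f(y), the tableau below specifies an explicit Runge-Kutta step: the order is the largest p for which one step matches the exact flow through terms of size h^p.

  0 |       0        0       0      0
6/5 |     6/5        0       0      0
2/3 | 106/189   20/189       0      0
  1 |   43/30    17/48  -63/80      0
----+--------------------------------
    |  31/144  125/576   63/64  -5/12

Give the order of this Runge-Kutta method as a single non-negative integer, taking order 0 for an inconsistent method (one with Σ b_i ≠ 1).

4

b = (31/144, 125/576, 63/64, -5/12)
c = (0, 6/5, 2/3, 1)
Ac = (0, 0, 8/63, -1/10)
Σ b_i: 31/144·1 + 125/576·1 + 63/64·1 + (-5/12)·1 = 1 ✓
b·c: 125/576·6/5 + 63/64·2/3 + (-5/12)·1 = 1/2 ✓
b·c²: 125/576·36/25 + 63/64·4/9 + (-5/12)·1 = 1/3 ✓
b·Ac: 63/64·8/63 + (-5/12)·(-1/10) = 1/6 ✓
b·c³: 125/576·216/125 + 63/64·8/27 + (-5/12)·1 = 1/4 ✓
b·(c∘Ac): 63/64·16/189 + (-5/12)·(-1/10) = 1/8 ✓
b·Ac²: 63/64·16/105 + (-5/12)·4/25 = 1/12 ✓
b·A²c: (-5/12)·(-1/10) = 1/24 ✓; 4 stages ⇒ order 4.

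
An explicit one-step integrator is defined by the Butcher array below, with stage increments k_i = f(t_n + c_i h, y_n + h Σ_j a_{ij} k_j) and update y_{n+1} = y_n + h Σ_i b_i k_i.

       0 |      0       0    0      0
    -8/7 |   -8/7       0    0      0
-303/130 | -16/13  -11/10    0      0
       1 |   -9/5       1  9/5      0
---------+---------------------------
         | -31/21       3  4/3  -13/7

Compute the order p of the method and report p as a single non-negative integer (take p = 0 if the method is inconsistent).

1

b = (-31/21, 3, 4/3, -13/7)
c = (0, -8/7, -303/130, 1)
Ac = (0, 0, 44/35, -24289/4550)
Σ b_i: (-31/21)·1 + 3·1 + 4/3·1 + (-13/7)·1 = 1 ✓
b·c: 3·(-8/7) + 4/3·(-303/130) + (-13/7)·1 = -3819/455 ≠ 1/2 ⇒ order 1.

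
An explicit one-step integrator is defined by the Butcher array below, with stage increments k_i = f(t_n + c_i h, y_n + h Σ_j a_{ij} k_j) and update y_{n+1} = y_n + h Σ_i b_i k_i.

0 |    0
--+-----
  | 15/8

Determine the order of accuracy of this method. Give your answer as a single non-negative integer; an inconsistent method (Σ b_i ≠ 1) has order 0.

0

b = (15/8)
c = (0)
Σ b_i: 15/8·1 = 15/8 ≠ 1 ⇒ order 0.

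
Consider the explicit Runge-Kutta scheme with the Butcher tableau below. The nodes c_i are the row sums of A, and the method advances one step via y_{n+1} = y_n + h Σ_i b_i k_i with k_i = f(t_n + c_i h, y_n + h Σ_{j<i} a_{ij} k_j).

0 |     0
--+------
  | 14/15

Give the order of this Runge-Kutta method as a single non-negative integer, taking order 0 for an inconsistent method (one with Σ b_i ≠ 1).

b = (14/15)
c = (0)
Σ b_i: 14/15·1 = 14/15 ≠ 1 ⇒ order 0.

0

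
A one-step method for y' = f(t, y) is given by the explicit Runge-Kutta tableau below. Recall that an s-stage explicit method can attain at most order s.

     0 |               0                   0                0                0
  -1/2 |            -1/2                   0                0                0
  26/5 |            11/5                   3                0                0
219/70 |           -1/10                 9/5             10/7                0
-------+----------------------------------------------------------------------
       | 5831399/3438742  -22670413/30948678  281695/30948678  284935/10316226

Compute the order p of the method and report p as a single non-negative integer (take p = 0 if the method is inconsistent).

3

b = (5831399/3438742, -22670413/30948678, 281695/30948678, 284935/10316226)
c = (0, -1/2, 26/5, 219/70)
Ac = (0, 0, -3/2, 457/70)
Σ b_i: 5831399/3438742·1 + (-22670413/30948678)·1 + 281695/30948678·1 + 284935/10316226·1 = 1 ✓
b·c: (-22670413/30948678)·(-1/2) + 281695/30948678·26/5 + 284935/10316226·219/70 = 1/2 ✓
b·c²: (-22670413/30948678)·1/4 + 281695/30948678·676/25 + 284935/10316226·47961/4900 = 1/3 ✓
b·Ac: 281695/30948678·(-3/2) + 284935/10316226·457/70 = 1/6 ✓
b·c³: (-22670413/30948678)·(-1/8) + 281695/30948678·17576/125 + 284935/10316226·10503459/343000 = 3202196317/1444271640 ≠ 1/4 ⇒ order 3.
b·(c∘Ac): 281695/30948678·(-39/5) + 284935/10316226·100083/4900 = 101748389/206324520 ≠ 1/8
b·Ac²: 281695/30948678·3/4 + 284935/10316226·5471/140 = 22410553/20632452 ≠ 1/12
b·A²c: 284935/10316226·(-15/7) = -203525/3438742 ≠ 1/24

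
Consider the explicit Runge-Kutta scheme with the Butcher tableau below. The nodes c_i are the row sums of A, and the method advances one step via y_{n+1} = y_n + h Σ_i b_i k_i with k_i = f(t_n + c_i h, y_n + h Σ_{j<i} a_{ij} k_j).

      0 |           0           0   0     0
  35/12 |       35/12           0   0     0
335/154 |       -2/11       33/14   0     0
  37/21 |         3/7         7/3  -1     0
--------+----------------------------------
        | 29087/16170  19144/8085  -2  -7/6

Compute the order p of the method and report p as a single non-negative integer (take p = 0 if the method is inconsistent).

2

b = (29087/16170, 19144/8085, -2, -7/6)
c = (0, 35/12, 335/154, 37/21)
Ac = (0, 0, 55/8, 12835/2772)
Σ b_i: 29087/16170·1 + 19144/8085·1 + (-2)·1 + (-7/6)·1 = 1 ✓
b·c: 19144/8085·35/12 + (-2)·335/154 + (-7/6)·37/21 = 1/2 ✓
b·c²: 19144/8085·1225/144 + (-2)·112225/23716 + (-7/6)·1369/441 = 2259517/320166 ≠ 1/3 ⇒ order 2.
b·Ac: (-2)·55/8 + (-7/6)·12835/2772 = -45505/2376 ≠ 1/6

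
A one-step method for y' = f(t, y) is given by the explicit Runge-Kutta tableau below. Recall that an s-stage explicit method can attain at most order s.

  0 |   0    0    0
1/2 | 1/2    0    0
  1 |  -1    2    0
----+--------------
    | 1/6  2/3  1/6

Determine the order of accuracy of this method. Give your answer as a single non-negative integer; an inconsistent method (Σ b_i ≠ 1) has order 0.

3

b = (1/6, 2/3, 1/6)
c = (0, 1/2, 1)
Ac = (0, 0, 1)
Σ b_i: 1/6·1 + 2/3·1 + 1/6·1 = 1 ✓
b·c: 2/3·1/2 + 1/6·1 = 1/2 ✓
b·c²: 2/3·1/4 + 1/6·1 = 1/3 ✓
b·Ac: 1/6·1 = 1/6 ✓; 3 stages ⇒ order 3.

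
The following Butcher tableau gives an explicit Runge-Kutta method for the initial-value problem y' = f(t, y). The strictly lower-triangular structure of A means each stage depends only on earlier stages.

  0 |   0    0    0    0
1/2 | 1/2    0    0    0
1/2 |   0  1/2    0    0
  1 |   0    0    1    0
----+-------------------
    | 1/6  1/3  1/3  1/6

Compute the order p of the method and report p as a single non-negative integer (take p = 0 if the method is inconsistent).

4

b = (1/6, 1/3, 1/3, 1/6)
c = (0, 1/2, 1/2, 1)
Ac = (0, 0, 1/4, 1/2)
Σ b_i: 1/6·1 + 1/3·1 + 1/3·1 + 1/6·1 = 1 ✓
b·c: 1/3·1/2 + 1/3·1/2 + 1/6·1 = 1/2 ✓
b·c²: 1/3·1/4 + 1/3·1/4 + 1/6·1 = 1/3 ✓
b·Ac: 1/3·1/4 + 1/6·1/2 = 1/6 ✓
b·c³: 1/3·1/8 + 1/3·1/8 + 1/6·1 = 1/4 ✓
b·(c∘Ac): 1/3·1/8 + 1/6·1/2 = 1/8 ✓
b·Ac²: 1/3·1/8 + 1/6·1/4 = 1/12 ✓
b·A²c: 1/6·1/4 = 1/24 ✓; 4 stages ⇒ order 4.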